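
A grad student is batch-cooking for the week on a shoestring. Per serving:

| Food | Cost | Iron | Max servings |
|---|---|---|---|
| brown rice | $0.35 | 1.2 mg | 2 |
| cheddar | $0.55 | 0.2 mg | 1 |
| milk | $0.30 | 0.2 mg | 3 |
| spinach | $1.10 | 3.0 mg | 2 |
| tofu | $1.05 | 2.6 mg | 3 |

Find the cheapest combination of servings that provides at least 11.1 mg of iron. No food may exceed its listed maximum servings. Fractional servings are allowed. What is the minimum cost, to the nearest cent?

Cost per mg of iron: brown rice $0.2917, spinach $0.3667, tofu $0.4038, milk $1.5000, cheddar $2.7500.
Take 2 servings of brown rice: +2.4 mg iron for $0.70 (total $0.70, still need 8.7 mg).
Take 2 servings of spinach: +6.0 mg iron for $2.20 (total $2.90, still need 2.7 mg).
Take 1.038 servings of tofu: +2.7 mg iron for $1.09 (total $3.99, still need 0.0 mg).
Greedy by cheapest-per-mg is optimal for a single linear constraint, so the minimum cost is $3.99.

$3.99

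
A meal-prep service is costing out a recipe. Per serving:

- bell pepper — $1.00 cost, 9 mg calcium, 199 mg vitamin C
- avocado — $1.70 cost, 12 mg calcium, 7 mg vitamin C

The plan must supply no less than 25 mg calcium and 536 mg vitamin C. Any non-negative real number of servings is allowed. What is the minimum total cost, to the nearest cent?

bell pepper only: max(25/9, 536/199) = 2.778 servings → $2.78.
avocado only: max(25/12, 536/7) = 76.57 servings → $130.17.
bell pepper + avocado with both tight: 2.691 servings and 0.06495 servings → $2.80.
The minimum over all feasible corners is $2.78.

$2.78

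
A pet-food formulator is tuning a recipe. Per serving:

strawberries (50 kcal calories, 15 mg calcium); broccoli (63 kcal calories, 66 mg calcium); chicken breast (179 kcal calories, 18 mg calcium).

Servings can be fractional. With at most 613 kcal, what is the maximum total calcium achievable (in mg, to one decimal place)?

642.2 mg

Calcium per kcal: broccoli 1.048, strawberries 0.3, chicken breast 0.1006.
With no serving limits, spend the whole calories allowance on broccoli: 613 kcal / 63 kcal × 66 mg = 642.2 mg.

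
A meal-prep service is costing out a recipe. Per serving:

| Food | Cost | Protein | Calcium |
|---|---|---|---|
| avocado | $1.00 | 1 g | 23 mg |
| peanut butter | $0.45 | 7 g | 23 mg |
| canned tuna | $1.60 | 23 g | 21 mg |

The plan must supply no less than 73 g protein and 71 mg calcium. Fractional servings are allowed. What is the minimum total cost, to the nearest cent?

A basic optimal solution has at most two foods positive. Try each food alone and each pair with both targets met exactly.
avocado only: max(73/1, 71/23) = 73 servings → $73.00.
peanut butter only: max(73/7, 71/23) = 10.43 servings → $4.69.
canned tuna only: max(73/23, 71/21) = 3.381 servings → $5.41.
avocado + peanut butter: the both-tight solution has a negative serving — not a feasible corner.
avocado + canned tuna with both tight: 0.1969 servings and 3.165 servings → $5.26.
peanut butter + canned tuna with both tight: 0.2618 servings and 3.094 servings → $5.07.
The minimum over all feasible corners is $4.69.

$4.69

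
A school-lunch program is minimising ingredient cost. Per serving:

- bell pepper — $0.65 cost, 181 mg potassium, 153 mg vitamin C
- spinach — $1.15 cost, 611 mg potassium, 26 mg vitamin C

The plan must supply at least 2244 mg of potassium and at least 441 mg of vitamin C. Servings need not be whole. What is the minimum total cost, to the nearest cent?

At the optimum either one food covers both requirements or two foods hit both targets exactly; no other combination can be cheaper.
bell pepper only: max(2244/181, 441/153) = 12.4 servings → $8.06.
spinach only: max(2244/611, 441/26) = 16.96 servings → $19.51.
bell pepper + spinach with both tight: 2.378 servings and 2.968 servings → $4.96.
So the least-cost plan costs $4.96.

$4.96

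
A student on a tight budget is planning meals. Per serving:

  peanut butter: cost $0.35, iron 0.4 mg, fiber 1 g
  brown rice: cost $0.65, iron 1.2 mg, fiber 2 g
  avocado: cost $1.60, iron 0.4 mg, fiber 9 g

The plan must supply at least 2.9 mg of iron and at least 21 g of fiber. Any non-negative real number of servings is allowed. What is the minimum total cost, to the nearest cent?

$4.25

Compare the cost at each extreme point of the feasible region.
peanut butter only: max(2.9/0.4, 21/1) = 21 servings → $7.35.
brown rice only: max(2.9/1.2, 21/2) = 10.5 servings → $6.83.
avocado only: max(2.9/0.4, 21/9) = 7.25 servings → $11.60.
peanut butter + brown rice with both targets exact would need a negative amount; discard.
peanut butter + avocado with both tight: 5.531 servings and 1.719 servings → $4.69.
brown rice + avocado with both tight: 1.77 servings and 1.94 servings → $4.25.
So the least-cost plan costs $4.25.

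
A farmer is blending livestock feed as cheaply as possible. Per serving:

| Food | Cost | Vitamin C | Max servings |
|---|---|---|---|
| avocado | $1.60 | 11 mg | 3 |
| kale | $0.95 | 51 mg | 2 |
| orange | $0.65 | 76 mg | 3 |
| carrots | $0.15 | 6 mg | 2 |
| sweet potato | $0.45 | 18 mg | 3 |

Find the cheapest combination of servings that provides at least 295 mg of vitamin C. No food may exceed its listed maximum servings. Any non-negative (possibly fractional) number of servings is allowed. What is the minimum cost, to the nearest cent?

Cost per mg of vitamin C: orange $0.0086, kale $0.0186, carrots $0.0250, sweet potato $0.0250, avocado $0.1455.
Take 3 servings of orange: +228.0 mg vitamin C for $1.95 (total $1.95, still need 67.0 mg).
Take 1.314 servings of kale: +67.0 mg vitamin C for $1.25 (total $3.20, still need 0.0 mg).
Greedy by cheapest-per-mg is optimal for a single linear constraint, so the minimum cost is $3.20.

$3.20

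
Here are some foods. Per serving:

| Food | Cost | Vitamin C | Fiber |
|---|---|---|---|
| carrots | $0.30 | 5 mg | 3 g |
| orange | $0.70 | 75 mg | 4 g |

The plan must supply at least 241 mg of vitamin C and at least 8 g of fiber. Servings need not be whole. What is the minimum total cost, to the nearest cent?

$2.25

At the optimum either one food covers both requirements or two foods hit both targets exactly; no other combination can be cheaper.
carrots only: max(241/5, 8/3) = 48.2 servings → $14.46.
orange only: max(241/75, 8/4) = 3.213 servings → $2.25.
carrots + orange: the both-tight solution has a negative serving — not a feasible corner.
Cheapest feasible corner: $2.25.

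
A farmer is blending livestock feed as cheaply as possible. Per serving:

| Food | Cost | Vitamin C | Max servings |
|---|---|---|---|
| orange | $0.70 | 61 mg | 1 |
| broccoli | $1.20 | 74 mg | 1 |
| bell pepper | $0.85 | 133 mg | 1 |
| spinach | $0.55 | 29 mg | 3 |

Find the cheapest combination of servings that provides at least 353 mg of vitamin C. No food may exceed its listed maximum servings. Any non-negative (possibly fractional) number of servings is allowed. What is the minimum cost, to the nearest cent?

$4.36

Cost per mg of vitamin C: bell pepper $0.0064, orange $0.0115, broccoli $0.0162, spinach $0.0190.
Take 1 serving of bell pepper: +133.0 mg vitamin C for $0.85 (total $0.85, still need 220.0 mg).
Take 1 serving of orange: +61.0 mg vitamin C for $0.70 (total $1.55, still need 159.0 mg).
Take 1 serving of broccoli: +74.0 mg vitamin C for $1.20 (total $2.75, still need 85.0 mg).
Take 2.931 servings of spinach: +85.0 mg vitamin C for $1.61 (total $4.36, still need 0.0 mg).
Greedy by cheapest-per-mg is optimal for a single linear constraint, so the minimum cost is $4.36.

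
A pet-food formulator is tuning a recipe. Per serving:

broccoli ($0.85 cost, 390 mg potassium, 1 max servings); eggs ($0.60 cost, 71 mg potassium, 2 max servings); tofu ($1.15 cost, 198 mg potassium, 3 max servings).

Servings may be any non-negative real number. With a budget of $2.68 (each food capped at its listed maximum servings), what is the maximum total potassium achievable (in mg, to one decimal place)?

Potassium per dollar: broccoli 458.8, tofu 172.2, eggs 118.3.
Take 1 serving of broccoli: spends $0.85, +390.0 mg potassium (running total 390.0 mg).
Take 1.591 servings of tofu: spends $1.83, +315.1 mg potassium (running total 705.1 mg).
Greedy by best ratio exhausts the cost allowance optimally: 705.1 mg.

705.1 mg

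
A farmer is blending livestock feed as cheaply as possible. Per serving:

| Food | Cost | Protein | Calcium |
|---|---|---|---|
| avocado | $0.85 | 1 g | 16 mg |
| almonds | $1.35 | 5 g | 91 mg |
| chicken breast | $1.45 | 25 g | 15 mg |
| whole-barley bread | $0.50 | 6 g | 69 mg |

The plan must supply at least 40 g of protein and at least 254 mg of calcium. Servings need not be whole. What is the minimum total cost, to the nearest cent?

A basic optimal solution has at most two foods positive. Try each food alone and each pair with both targets met exactly.
avocado only: max(40/1, 254/16) = 40 servings → $34.00.
almonds only: max(40/5, 254/91) = 8 servings → $10.80.
chicken breast only: max(40/25, 254/15) = 16.93 servings → $24.55.
whole-barley bread only: max(40/6, 254/69) = 6.667 servings → $3.33.
avocado + almonds with both targets exact would need a negative amount; discard.
avocado + chicken breast with both tight: 14.94 servings and 1.003 servings → $14.15.
avocado + whole-barley bread: intersection lies outside the first quadrant.
almonds + chicken breast with both tight: 2.614 servings and 1.077 servings → $5.09.
almonds + whole-barley bread: the both-tight solution has a negative serving — not a feasible corner.
chicken breast + whole-barley bread with both tight: 0.756 servings and 3.517 servings → $2.85.
The minimum over all feasible corners is $2.85.

$2.85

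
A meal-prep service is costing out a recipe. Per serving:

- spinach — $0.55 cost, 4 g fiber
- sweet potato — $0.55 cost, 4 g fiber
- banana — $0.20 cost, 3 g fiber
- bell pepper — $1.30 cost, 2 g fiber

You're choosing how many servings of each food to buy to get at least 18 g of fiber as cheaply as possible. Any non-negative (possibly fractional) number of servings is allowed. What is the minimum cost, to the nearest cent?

$1.20

Cost per g of fiber: banana $0.0667, spinach $0.1375, sweet potato $0.1375, bell pepper $0.6500.
With no serving limits, use only banana: 18 g / 3 g = 6 servings × $0.20 = $1.20.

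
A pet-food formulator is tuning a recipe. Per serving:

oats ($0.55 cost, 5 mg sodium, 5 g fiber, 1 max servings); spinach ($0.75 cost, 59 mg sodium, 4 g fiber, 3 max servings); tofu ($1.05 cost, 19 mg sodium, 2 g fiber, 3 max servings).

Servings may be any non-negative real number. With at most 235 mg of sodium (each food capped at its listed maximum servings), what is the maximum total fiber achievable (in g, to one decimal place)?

Fiber per mg sodium: oats 1, tofu 0.1053, spinach 0.0678.
Take 1 serving of oats: uses 5 mg sodium, +5.0 g fiber (running total 5.0 g).
Take 3 servings of tofu: uses 57 mg sodium, +6.0 g fiber (running total 11.0 g).
Take 2.932 servings of spinach: uses 173 mg sodium, +11.7 g fiber (running total 22.7 g).
Greedy by best ratio exhausts the sodium allowance optimally: 22.7 g.

22.7 g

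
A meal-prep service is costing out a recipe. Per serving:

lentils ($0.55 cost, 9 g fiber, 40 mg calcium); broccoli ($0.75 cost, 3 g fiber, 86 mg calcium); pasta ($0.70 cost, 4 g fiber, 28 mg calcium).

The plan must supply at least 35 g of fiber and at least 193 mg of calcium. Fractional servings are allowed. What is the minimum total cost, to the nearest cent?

$2.43

The cheapest plan sits at a corner of the feasible region — with two constraints it uses at most two foods.
lentils only: max(35/9, 193/40) = 4.825 servings → $2.65.
broccoli only: max(35/3, 193/86) = 11.67 servings → $8.75.
pasta only: max(35/4, 193/28) = 8.75 servings → $6.12.
lentils + broccoli with both tight: 3.717 servings and 0.5153 servings → $2.43.
lentils + pasta with both tight: 2.261 servings and 3.663 servings → $3.81.
broccoli + pasta: intersection lies outside the first quadrant.
So the least-cost plan costs $2.43.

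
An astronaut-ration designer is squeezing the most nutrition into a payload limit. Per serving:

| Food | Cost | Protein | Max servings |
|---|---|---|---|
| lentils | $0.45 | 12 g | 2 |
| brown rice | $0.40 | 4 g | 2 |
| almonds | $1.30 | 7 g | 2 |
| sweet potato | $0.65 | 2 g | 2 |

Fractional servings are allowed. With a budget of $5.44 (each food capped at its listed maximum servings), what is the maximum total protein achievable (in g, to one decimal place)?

49.5 g

Protein per dollar: lentils 26.67, brown rice 10, almonds 5.385, sweet potato 3.077.
Take 2 servings of lentils: spends $0.90, +24.0 g protein (running total 24.0 g).
Take 2 servings of brown rice: spends $0.80, +8.0 g protein (running total 32.0 g).
Take 2 servings of almonds: spends $2.60, +14.0 g protein (running total 46.0 g).
Take 1.754 servings of sweet potato: spends $1.14, +3.5 g protein (running total 49.5 g).
Greedy by best ratio exhausts the cost allowance optimally: 49.5 g.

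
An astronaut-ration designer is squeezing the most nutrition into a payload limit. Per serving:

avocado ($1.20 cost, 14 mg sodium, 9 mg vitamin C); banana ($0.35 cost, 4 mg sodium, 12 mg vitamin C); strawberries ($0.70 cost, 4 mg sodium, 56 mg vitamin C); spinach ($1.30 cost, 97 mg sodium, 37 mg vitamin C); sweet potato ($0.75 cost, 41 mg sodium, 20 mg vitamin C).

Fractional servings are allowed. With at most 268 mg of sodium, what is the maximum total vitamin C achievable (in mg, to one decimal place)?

3752.0 mg

Vitamin C per mg sodium: strawberries 14, banana 3, avocado 0.6429, sweet potato 0.4878, spinach 0.3814.
With no serving limits, spend the whole sodium allowance on strawberries: 268 mg / 4 mg × 56 mg = 3752.0 mg.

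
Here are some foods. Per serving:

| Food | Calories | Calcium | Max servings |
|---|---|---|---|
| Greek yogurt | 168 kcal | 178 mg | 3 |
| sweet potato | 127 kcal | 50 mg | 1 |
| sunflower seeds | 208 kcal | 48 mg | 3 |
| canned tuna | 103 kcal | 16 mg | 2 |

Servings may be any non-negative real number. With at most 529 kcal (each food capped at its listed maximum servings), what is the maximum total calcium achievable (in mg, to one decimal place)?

Calcium per kcal: Greek yogurt 1.06, sweet potato 0.3937, sunflower seeds 0.2308, canned tuna 0.1553.
Take 3 servings of Greek yogurt: uses 504 kcal, +534.0 mg calcium (running total 534.0 mg).
Take 0.1969 servings of sweet potato: uses 25 kcal, +9.8 mg calcium (running total 543.8 mg).
Greedy by best ratio exhausts the calories allowance optimally: 543.8 mg.

543.8 mg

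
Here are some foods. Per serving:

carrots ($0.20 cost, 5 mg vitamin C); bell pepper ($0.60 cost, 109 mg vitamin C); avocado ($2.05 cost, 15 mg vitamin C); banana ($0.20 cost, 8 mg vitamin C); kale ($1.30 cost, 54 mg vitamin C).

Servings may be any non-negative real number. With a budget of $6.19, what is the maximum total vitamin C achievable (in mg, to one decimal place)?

Vitamin C per dollar: bell pepper 181.7, kale 41.54, banana 40, carrots 25, avocado 7.317.
With no serving limits, spend the whole cost allowance on bell pepper: $6.19 / $0.60 × 109 mg = 1124.5 mg.

1124.5 mg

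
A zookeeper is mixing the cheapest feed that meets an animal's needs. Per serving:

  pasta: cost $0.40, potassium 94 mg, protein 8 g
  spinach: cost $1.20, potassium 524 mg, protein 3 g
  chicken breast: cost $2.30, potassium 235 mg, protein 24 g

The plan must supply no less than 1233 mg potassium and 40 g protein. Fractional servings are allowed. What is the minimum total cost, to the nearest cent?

$3.64

pasta only: max(1233/94, 40/8) = 13.12 servings → $5.25.
spinach only: max(1233/524, 40/3) = 13.33 servings → $16.00.
chicken breast only: max(1233/235, 40/24) = 5.247 servings → $12.07.
pasta + spinach with both tight: 4.415 servings and 1.561 servings → $3.64.
pasta + chicken breast: the both-tight solution has a negative serving — not a feasible corner.
spinach + chicken breast with both tight: 1.701 servings and 1.454 servings → $5.39.
The minimum over all feasible corners is $3.64.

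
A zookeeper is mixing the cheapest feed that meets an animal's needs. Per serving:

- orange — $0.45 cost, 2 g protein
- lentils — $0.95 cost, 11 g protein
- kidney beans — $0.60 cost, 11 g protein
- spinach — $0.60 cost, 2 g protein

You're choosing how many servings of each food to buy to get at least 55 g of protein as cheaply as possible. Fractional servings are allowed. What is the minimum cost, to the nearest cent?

Cost per g of protein: kidney beans $0.0545, lentils $0.0864, orange $0.2250, spinach $0.3000.
With no serving limits, use only kidney beans: 55 g / 11 g = 5 servings × $0.60 = $3.00.

$3.00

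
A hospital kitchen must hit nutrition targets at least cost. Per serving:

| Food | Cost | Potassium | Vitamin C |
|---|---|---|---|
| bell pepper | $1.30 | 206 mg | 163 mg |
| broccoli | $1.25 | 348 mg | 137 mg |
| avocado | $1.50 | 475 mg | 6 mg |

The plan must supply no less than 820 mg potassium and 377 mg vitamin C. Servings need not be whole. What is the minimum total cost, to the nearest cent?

At the optimum either one food covers both requirements or two foods hit both targets exactly; no other combination can be cheaper.
bell pepper only: max(820/206, 377/163) = 3.981 servings → $5.17.
broccoli only: max(820/348, 377/137) = 2.752 servings → $3.44.
avocado only: max(820/475, 377/6) = 62.83 servings → $94.25.
bell pepper + broccoli with both tight: 0.6616 servings and 1.965 servings → $3.32.
bell pepper + avocado with both tight: 2.286 servings and 0.735 servings → $4.07.
broccoli + avocado with both targets exact would need a negative amount; discard.
So the least-cost plan costs $3.32.

$3.32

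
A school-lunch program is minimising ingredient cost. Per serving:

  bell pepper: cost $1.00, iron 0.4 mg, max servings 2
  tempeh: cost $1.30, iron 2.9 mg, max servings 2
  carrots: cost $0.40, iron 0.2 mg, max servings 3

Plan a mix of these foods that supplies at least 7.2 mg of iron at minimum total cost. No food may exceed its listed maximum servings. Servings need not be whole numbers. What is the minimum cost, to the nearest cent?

$5.80

Cost per mg of iron: tempeh $0.4483, carrots $2.0000, bell pepper $2.5000.
Take 2 servings of tempeh: +5.8 mg iron for $2.60 (total $2.60, still need 1.4 mg).
Take 3 servings of carrots: +0.6 mg iron for $1.20 (total $3.80, still need 0.8 mg).
Take 2 servings of bell pepper: +0.8 mg iron for $2.00 (total $5.80, still need 0.0 mg).
Greedy by cheapest-per-mg is optimal for a single linear constraint, so the minimum cost is $5.80.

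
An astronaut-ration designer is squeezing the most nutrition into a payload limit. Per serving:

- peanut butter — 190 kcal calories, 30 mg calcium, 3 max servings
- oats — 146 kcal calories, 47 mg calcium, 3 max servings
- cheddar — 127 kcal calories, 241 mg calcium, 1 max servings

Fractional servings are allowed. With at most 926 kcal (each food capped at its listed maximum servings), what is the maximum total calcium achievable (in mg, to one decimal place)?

439.0 mg

Calcium per kcal: cheddar 1.898, oats 0.3219, peanut butter 0.1579.
Take 1 serving of cheddar: uses 127 kcal, +241.0 mg calcium (running total 241.0 mg).
Take 3 servings of oats: uses 438 kcal, +141.0 mg calcium (running total 382.0 mg).
Take 1.9 servings of peanut butter: uses 361 kcal, +57.0 mg calcium (running total 439.0 mg).
Filling greedily by calcium-per-kcal is optimal for one linear limit, giving 439.0 mg.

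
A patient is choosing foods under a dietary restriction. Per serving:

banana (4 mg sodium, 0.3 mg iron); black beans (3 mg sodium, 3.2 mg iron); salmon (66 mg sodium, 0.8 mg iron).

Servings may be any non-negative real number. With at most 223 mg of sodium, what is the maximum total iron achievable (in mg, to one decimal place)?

237.9 mg

Iron per mg sodium: black beans 1.067, banana 0.075, salmon 0.01212.
With no serving limits, spend the whole sodium allowance on black beans: 223 mg / 3 mg × 3.2 mg = 237.9 mg.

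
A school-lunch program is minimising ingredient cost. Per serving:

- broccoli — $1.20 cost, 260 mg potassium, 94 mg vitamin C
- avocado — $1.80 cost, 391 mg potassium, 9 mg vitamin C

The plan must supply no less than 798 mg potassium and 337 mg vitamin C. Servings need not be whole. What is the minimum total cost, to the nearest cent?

This is a tiny linear program; its minimum lies at a vertex of the feasible set. List the vertices and price them.
broccoli only: max(798/260, 337/94) = 3.585 servings → $4.30.
avocado only: max(798/391, 337/9) = 37.44 servings → $67.40.
broccoli + avocado with both targets exact would need a negative amount; discard.
The minimum over all feasible corners is $4.30.

$4.30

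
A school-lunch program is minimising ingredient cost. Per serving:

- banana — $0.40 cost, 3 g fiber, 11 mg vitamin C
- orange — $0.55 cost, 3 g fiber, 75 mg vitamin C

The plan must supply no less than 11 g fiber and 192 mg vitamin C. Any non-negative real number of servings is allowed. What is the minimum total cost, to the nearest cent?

An LP optimum is at a vertex; with two nutrient constraints at most two foods are used. Check each candidate.
banana only: max(11/3, 192/11) = 17.45 servings → $6.98.
orange only: max(11/3, 192/75) = 3.667 servings → $2.02.
banana + orange with both tight: 1.297 servings and 2.37 servings → $1.82.
So the least-cost plan costs $1.82.

$1.82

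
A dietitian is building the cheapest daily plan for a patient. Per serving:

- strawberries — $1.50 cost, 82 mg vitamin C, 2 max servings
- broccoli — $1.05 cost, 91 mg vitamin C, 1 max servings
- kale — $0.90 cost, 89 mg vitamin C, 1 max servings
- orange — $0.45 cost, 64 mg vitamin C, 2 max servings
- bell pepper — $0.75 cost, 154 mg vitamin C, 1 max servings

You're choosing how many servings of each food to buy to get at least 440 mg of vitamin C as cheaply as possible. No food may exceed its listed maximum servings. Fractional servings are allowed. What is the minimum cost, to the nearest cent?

$3.35

Cost per mg of vitamin C: bell pepper $0.0049, orange $0.0070, kale $0.0101, broccoli $0.0115, strawberries $0.0183.
Take 1 serving of bell pepper: +154.0 mg vitamin C for $0.75 (total $0.75, still need 286.0 mg).
Take 2 servings of orange: +128.0 mg vitamin C for $0.90 (total $1.65, still need 158.0 mg).
Take 1 serving of kale: +89.0 mg vitamin C for $0.90 (total $2.55, still need 69.0 mg).
Take 0.7582 servings of broccoli: +69.0 mg vitamin C for $0.80 (total $3.35, still need 0.0 mg).
Filling from the cheapest source first is optimal under one linear minimum: $3.35.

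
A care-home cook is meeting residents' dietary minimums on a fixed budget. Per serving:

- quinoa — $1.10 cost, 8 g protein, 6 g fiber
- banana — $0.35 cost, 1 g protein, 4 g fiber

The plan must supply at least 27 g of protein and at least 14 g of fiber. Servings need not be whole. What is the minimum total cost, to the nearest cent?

$3.71

At the optimum either one food covers both requirements or two foods hit both targets exactly; no other combination can be cheaper.
quinoa only: max(27/8, 14/6) = 3.375 servings → $3.71.
banana only: max(27/1, 14/4) = 27 servings → $9.45.
quinoa + banana: the both-tight solution has a negative serving — not a feasible corner.
Cheapest feasible corner: $3.71.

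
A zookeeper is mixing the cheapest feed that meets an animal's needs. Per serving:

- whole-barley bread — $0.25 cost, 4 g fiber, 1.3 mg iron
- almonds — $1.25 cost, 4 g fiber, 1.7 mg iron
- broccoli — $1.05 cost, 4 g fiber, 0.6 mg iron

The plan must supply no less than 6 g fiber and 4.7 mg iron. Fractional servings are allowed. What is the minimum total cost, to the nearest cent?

$0.90

whole-barley bread only: max(6/4, 4.7/1.3) = 3.615 servings → $0.90.
almonds only: max(6/4, 4.7/1.7) = 2.765 servings → $3.46.
broccoli only: max(6/4, 4.7/0.6) = 7.833 servings → $8.22.
whole-barley bread + almonds: intersection lies outside the first quadrant.
whole-barley bread + broccoli: the both-tight solution has a negative serving — not a feasible corner.
almonds + broccoli: intersection lies outside the first quadrant.
So the least-cost plan costs $0.90.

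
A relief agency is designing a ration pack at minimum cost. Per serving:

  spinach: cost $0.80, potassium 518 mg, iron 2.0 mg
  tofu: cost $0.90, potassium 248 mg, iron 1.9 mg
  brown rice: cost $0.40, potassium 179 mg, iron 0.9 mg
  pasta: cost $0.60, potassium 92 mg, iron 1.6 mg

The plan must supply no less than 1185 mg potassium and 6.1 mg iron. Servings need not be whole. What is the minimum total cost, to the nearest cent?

At the optimum either one food covers both requirements or two foods hit both targets exactly; no other combination can be cheaper.
spinach only: max(1185/518, 6.1/2.0) = 3.05 servings → $2.44.
tofu only: max(1185/248, 6.1/1.9) = 4.778 servings → $4.30.
brown rice only: max(1185/179, 6.1/0.9) = 6.778 servings → $2.71.
pasta only: max(1185/92, 6.1/1.6) = 12.88 servings → $7.73.
spinach + tofu with both tight: 1.513 servings and 1.618 servings → $2.67.
spinach + brown rice: the both-tight solution has a negative serving — not a feasible corner.
spinach + pasta with both tight: 2.07 servings and 1.225 servings → $2.39.
tofu + brown rice with both tight: 0.2173 servings and 6.319 servings → $2.72.
tofu + pasta: the both-tight solution has a negative serving — not a feasible corner.
brown rice + pasta with both tight: 6.556 servings and 0.1248 servings → $2.70.
Cheapest feasible corner: $2.39.

$2.39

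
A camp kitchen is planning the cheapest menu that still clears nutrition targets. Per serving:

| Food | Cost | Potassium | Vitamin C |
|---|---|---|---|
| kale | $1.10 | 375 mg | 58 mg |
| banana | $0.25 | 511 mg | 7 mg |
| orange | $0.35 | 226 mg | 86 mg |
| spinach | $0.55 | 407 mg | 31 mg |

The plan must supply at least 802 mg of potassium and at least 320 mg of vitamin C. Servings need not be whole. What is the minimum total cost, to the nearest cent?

$1.30

With two linear requirements the optimum uses one or two foods; enumerate the corners.
kale only: max(802/375, 320/58) = 5.517 servings → $6.07.
banana only: max(802/511, 320/7) = 45.71 servings → $11.43.
orange only: max(802/226, 320/86) = 3.721 servings → $1.30.
spinach only: max(802/407, 320/31) = 10.32 servings → $5.68.
kale + banana with both targets exact would need a negative amount; discard.
kale + orange: intersection lies outside the first quadrant.
kale + spinach: intersection lies outside the first quadrant.
banana + orange: intersection lies outside the first quadrant.
banana + spinach: intersection lies outside the first quadrant.
orange + spinach: the both-tight solution has a negative serving — not a feasible corner.
The minimum over all feasible corners is $1.30.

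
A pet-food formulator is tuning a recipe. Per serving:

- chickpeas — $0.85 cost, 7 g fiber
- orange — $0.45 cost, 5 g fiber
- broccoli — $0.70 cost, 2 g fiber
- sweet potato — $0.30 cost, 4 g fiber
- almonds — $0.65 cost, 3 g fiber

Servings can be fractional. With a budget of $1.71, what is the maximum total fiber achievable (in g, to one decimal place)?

22.8 g

Fiber per dollar: sweet potato 13.33, orange 11.11, chickpeas 8.235, almonds 4.615, broccoli 2.857.
With no serving limits, spend the whole cost allowance on sweet potato: $1.71 / $0.30 × 4 g = 22.8 g.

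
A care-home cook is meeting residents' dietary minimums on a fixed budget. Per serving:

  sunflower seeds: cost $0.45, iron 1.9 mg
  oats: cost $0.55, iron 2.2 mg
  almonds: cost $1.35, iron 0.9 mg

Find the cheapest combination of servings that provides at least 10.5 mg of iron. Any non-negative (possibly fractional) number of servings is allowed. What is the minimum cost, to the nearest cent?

Cost per mg of iron: sunflower seeds $0.2368, oats $0.2500, almonds $1.5000.
With no serving limits, use only sunflower seeds: 10.5 mg / 1.9 mg = 5.526 servings × $0.45 = $2.49.

$2.49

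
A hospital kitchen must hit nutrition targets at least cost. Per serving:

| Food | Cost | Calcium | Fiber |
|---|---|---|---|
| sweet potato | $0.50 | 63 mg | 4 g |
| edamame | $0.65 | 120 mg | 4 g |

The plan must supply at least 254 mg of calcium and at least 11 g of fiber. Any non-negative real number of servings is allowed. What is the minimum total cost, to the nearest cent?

$1.59

This is a tiny linear program; its minimum lies at a vertex of the feasible set. List the vertices and price them.
sweet potato only: max(254/63, 11/4) = 4.032 servings → $2.02.
edamame only: max(254/120, 11/4) = 2.75 servings → $1.79.
sweet potato + edamame with both tight: 1.333 servings and 1.417 servings → $1.59.
The minimum over all feasible corners is $1.59.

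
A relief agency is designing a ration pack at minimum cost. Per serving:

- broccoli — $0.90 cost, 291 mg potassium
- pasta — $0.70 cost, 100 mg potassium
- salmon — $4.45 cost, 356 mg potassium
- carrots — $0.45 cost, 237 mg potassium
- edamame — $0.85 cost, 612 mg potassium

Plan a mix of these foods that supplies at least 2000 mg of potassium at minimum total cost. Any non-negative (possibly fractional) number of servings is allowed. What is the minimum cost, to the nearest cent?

Cost per mg of potassium: edamame $0.0014, carrots $0.0019, broccoli $0.0031, pasta $0.0070, salmon $0.0125.
With no serving limits, use only edamame: 2000 mg / 612 mg = 3.268 servings × $0.85 = $2.78.

$2.78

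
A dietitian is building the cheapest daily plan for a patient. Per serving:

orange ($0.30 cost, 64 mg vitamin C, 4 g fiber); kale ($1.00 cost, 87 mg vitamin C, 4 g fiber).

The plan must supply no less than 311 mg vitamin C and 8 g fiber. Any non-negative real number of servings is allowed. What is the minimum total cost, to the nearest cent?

At the optimum either one food covers both requirements or two foods hit both targets exactly; no other combination can be cheaper.
orange only: max(311/64, 8/4) = 4.859 servings → $1.46.
kale only: max(311/87, 8/4) = 3.575 servings → $3.57.
orange + kale: intersection lies outside the first quadrant.
So the least-cost plan costs $1.46.

$1.46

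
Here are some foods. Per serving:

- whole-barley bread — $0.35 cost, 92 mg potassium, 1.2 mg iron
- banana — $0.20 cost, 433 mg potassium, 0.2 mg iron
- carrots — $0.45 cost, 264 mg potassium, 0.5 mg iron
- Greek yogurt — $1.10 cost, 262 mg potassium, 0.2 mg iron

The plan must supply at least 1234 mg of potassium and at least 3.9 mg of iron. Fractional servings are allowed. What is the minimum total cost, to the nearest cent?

$1.45

A basic optimal solution has at most two foods positive. Try each food alone and each pair with both targets met exactly.
whole-barley bread only: max(1234/92, 3.9/1.2) = 13.41 servings → $4.69.
banana only: max(1234/433, 3.9/0.2) = 19.5 servings → $3.90.
carrots only: max(1234/264, 3.9/0.5) = 7.8 servings → $3.51.
Greek yogurt only: max(1234/262, 3.9/0.2) = 19.5 servings → $21.45.
whole-barley bread + banana with both tight: 2.877 servings and 2.239 servings → $1.45.
whole-barley bread + carrots with both tight: 1.524 servings and 4.143 servings → $2.40.
whole-barley bread + Greek yogurt with both tight: 2.618 servings and 3.791 servings → $5.09.
banana + carrots: intersection lies outside the first quadrant.
banana + Greek yogurt: the both-tight solution has a negative serving — not a feasible corner.
carrots + Greek yogurt with both targets exact would need a negative amount; discard.
So the least-cost plan costs $1.45.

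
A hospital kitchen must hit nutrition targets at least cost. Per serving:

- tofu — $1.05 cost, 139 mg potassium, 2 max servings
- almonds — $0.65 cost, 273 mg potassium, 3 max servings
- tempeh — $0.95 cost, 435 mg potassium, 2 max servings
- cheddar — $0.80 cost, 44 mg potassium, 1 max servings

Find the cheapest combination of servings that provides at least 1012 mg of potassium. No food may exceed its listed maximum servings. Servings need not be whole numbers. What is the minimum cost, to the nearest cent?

$2.24

Cost per mg of potassium: tempeh $0.0022, almonds $0.0024, tofu $0.0076, cheddar $0.0182.
Take 2 servings of tempeh: +870.0 mg potassium for $1.90 (total $1.90, still need 142.0 mg).
Take 0.5201 servings of almonds: +142.0 mg potassium for $0.34 (total $2.24, still need 0.0 mg).
Filling from the cheapest source first is optimal under one linear minimum: $2.24.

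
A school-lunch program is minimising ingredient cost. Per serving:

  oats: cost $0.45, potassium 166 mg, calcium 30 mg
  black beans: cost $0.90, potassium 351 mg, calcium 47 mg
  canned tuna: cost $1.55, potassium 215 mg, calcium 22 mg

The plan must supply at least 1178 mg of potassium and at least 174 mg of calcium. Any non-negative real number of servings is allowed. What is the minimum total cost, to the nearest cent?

This is a tiny linear program; its minimum lies at a vertex of the feasible set. List the vertices and price them.
oats only: max(1178/166, 174/30) = 7.096 servings → $3.19.
black beans only: max(1178/351, 174/47) = 3.702 servings → $3.33.
canned tuna only: max(1178/215, 174/22) = 7.909 servings → $12.26.
oats + black beans with both tight: 2.092 servings and 2.367 servings → $3.07.
oats + canned tuna with both tight: 4.108 servings and 2.307 servings → $5.42.
black beans + canned tuna with both targets exact would need a negative amount; discard.
The minimum over all feasible corners is $3.07.

$3.07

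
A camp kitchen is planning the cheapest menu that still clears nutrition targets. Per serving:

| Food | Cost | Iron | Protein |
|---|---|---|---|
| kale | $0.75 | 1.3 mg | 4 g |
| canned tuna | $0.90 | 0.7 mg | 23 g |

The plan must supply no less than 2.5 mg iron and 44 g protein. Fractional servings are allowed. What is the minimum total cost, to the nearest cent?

$2.31

A basic optimal solution has at most two foods positive. Try each food alone and each pair with both targets met exactly.
kale only: max(2.5/1.3, 44/4) = 11 servings → $8.25.
canned tuna only: max(2.5/0.7, 44/23) = 3.571 servings → $3.21.
kale + canned tuna with both tight: 0.9852 servings and 1.742 servings → $2.31.
Cheapest feasible corner: $2.31.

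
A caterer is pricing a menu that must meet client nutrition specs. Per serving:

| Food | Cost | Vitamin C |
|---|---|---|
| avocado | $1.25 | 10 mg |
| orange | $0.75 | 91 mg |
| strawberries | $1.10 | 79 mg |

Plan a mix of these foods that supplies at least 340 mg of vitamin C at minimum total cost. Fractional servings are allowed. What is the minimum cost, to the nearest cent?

$2.80

Cost per mg of vitamin C: orange $0.0082, strawberries $0.0139, avocado $0.1250.
With no serving limits, use only orange: 340 mg / 91 mg = 3.736 servings × $0.75 = $2.80.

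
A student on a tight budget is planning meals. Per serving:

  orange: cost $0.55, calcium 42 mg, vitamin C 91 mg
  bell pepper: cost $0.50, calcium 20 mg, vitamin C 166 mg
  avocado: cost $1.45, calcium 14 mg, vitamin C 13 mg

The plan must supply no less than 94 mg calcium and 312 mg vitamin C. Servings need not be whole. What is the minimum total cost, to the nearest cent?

$1.44

Compare the cost at each extreme point of the feasible region.
orange only: max(94/42, 312/91) = 3.429 servings → $1.89.
bell pepper only: max(94/20, 312/166) = 4.7 servings → $2.35.
avocado only: max(94/14, 312/13) = 24 servings → $34.80.
orange + bell pepper with both tight: 1.818 servings and 0.8832 servings → $1.44.
orange + avocado: intersection lies outside the first quadrant.
bell pepper + avocado with both tight: 1.524 servings and 4.537 servings → $7.34.
The minimum over all feasible corners is $1.44.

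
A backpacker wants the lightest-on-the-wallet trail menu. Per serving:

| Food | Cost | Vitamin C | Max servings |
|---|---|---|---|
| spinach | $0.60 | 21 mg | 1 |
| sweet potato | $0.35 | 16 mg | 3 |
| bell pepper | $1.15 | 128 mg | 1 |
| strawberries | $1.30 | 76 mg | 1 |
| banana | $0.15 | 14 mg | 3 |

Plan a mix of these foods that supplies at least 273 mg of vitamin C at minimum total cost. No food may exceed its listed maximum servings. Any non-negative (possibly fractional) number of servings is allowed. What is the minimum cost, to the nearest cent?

Cost per mg of vitamin C: bell pepper $0.0090, banana $0.0107, strawberries $0.0171, sweet potato $0.0219, spinach $0.0286.
Take 1 serving of bell pepper: +128.0 mg vitamin C for $1.15 (total $1.15, still need 145.0 mg).
Take 3 servings of banana: +42.0 mg vitamin C for $0.45 (total $1.60, still need 103.0 mg).
Take 1 serving of strawberries: +76.0 mg vitamin C for $1.30 (total $2.90, still need 27.0 mg).
Take 1.688 servings of sweet potato: +27.0 mg vitamin C for $0.59 (total $3.49, still need 0.0 mg).
Filling from the cheapest source first is optimal under one linear minimum: $3.49.

$3.49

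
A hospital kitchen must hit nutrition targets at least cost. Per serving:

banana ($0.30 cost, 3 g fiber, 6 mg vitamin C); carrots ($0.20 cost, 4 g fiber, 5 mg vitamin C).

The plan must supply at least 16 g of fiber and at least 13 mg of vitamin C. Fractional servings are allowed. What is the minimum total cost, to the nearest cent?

An LP optimum is at a vertex; with two nutrient constraints at most two foods are used. Check each candidate.
banana only: max(16/3, 13/6) = 5.333 servings → $1.60.
carrots only: max(16/4, 13/5) = 4 servings → $0.80.
banana + carrots with both targets exact would need a negative amount; discard.
So the least-cost plan costs $0.80.

$0.80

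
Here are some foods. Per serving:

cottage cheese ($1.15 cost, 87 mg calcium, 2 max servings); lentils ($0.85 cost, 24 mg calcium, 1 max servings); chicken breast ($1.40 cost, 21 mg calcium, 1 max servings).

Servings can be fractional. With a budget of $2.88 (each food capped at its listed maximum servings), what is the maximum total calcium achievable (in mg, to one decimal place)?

190.4 mg

Calcium per dollar: cottage cheese 75.65, lentils 28.24, chicken breast 15.
Take 2 servings of cottage cheese: spends $2.30, +174.0 mg calcium (running total 174.0 mg).
Take 0.6824 servings of lentils: spends $0.58, +16.4 mg calcium (running total 190.4 mg).
Filling greedily by calcium-per-dollar is optimal for one linear limit, giving 190.4 mg.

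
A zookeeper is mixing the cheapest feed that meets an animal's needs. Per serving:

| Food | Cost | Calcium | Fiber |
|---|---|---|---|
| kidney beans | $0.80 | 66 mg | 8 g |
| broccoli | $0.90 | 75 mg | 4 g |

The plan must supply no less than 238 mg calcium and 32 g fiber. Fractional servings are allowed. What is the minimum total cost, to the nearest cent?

An LP optimum is at a vertex; with two nutrient constraints at most two foods are used. Check each candidate.
kidney beans only: max(238/66, 32/8) = 4 servings → $3.20.
broccoli only: max(238/75, 32/4) = 8 servings → $7.20.
kidney beans + broccoli with both targets exact would need a negative amount; discard.
Cheapest feasible corner: $3.20.

$3.20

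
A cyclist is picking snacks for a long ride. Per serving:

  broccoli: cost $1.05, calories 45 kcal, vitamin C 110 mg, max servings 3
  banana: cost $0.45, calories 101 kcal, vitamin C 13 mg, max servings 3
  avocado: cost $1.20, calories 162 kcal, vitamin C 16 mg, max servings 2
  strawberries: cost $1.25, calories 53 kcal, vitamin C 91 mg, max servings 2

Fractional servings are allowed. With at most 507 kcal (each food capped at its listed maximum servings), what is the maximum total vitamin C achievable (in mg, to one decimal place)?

546.2 mg

Vitamin C per kcal: broccoli 2.444, strawberries 1.717, banana 0.1287, avocado 0.09877.
Take 3 servings of broccoli: uses 135 kcal, +330.0 mg vitamin C (running total 330.0 mg).
Take 2 servings of strawberries: uses 106 kcal, +182.0 mg vitamin C (running total 512.0 mg).
Take 2.634 servings of banana: uses 266 kcal, +34.2 mg vitamin C (running total 546.2 mg).
Greedy by best ratio exhausts the calories allowance optimally: 546.2 mg.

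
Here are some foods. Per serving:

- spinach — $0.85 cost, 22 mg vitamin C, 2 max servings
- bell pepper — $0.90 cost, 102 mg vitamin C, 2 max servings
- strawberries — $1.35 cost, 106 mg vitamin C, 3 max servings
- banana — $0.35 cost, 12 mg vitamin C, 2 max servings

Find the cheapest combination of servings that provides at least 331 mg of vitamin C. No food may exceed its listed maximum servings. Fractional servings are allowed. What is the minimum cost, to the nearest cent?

$3.42

Cost per mg of vitamin C: bell pepper $0.0088, strawberries $0.0127, banana $0.0292, spinach $0.0386.
Take 2 servings of bell pepper: +204.0 mg vitamin C for $1.80 (total $1.80, still need 127.0 mg).
Take 1.198 servings of strawberries: +127.0 mg vitamin C for $1.62 (total $3.42, still need 0.0 mg).
Filling from the cheapest source first is optimal under one linear minimum: $3.42.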